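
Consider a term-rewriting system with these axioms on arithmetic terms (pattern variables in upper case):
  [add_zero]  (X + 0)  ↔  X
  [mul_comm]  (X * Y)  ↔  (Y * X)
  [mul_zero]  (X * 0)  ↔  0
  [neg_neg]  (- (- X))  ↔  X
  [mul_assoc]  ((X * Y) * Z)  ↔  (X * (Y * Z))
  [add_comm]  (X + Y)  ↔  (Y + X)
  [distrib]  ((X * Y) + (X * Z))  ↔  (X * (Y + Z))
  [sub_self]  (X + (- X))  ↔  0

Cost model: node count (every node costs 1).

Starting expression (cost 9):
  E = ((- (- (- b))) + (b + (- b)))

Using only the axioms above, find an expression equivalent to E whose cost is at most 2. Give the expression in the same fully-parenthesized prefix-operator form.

(- b)   [cost 2]

(1) (b + (- b))  =[sub_self →]=  0    ⊢ ((- (- (- b))) + 0)
(2) ((- (- (- b))) + 0)  =[add_zero →]=  (- (- (- b)))
(3) (- (- (- b)))  =[neg_neg →]=  (- b)    ⊢ cost 2, within 2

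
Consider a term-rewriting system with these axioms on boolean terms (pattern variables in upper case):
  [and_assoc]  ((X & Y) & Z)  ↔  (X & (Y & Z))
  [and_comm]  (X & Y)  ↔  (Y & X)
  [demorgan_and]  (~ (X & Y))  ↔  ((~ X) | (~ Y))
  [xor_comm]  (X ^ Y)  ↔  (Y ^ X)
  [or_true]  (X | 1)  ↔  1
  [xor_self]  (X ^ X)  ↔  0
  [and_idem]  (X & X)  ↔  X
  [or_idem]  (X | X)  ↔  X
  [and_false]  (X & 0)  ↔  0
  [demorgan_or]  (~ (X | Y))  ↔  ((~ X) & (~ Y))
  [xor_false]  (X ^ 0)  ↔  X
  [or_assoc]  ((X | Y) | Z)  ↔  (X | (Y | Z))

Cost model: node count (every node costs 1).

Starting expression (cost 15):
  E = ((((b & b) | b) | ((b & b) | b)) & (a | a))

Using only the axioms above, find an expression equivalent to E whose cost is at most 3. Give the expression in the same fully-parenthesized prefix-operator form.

(a & b)   [cost 3]

(1) (((b & b) | b) | ((b & b) | b))  =[or_idem →]=  ((b & b) | b)    ⊢ (((b & b) | b) & (a | a))
(2) (((b & b) | b) & (a | a))  =[and_comm →]=  ((a | a) & ((b & b) | b))
(3) (a | a)  =[or_idem →]=  a    ⊢ (a & ((b & b) | b))
(4) (b & b)  =[and_idem →]=  b    ⊢ (a & (b | b))
(5) (b | b)  =[or_idem →]=  b    ⊢ cost 3, within 3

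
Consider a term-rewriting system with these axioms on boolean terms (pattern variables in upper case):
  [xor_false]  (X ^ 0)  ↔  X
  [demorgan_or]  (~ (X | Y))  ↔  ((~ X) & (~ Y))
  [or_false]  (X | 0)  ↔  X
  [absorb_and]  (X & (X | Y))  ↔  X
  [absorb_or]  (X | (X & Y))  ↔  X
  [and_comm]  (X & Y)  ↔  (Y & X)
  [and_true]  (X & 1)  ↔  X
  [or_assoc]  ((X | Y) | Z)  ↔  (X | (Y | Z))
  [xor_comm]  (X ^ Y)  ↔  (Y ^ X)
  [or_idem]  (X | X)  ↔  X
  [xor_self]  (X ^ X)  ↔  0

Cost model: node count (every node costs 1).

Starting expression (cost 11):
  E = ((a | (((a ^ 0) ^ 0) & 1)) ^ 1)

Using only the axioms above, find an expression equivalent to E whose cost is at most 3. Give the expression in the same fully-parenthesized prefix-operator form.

(a ^ 1)   [cost 3]

1. [xor_false →] (a ^ 0)  →  a;  E = ((a | ((a ^ 0) & 1)) ^ 1)
2. [xor_false →] (a ^ 0)  →  a;  E = ((a | (a & 1)) ^ 1)
3. [absorb_or →] (a | (a & 1))  →  a;  cost 3 ≤ 3, done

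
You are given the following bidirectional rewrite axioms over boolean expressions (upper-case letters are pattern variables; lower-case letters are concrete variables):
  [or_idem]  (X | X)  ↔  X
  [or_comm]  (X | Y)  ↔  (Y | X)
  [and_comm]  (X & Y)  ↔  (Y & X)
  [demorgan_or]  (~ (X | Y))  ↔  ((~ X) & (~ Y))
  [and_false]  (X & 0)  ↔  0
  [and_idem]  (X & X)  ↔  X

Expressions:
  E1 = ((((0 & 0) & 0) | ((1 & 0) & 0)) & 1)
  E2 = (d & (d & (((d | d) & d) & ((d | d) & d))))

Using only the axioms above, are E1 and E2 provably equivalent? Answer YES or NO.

The axioms are sound identities: if E1 ↔* E2 then E1 and E2 evaluate identically under any assignment.
Under d=1: E1 evaluates to 0, E2 to 1. Distinct ⇒ no rewrite sequence connects them.

NO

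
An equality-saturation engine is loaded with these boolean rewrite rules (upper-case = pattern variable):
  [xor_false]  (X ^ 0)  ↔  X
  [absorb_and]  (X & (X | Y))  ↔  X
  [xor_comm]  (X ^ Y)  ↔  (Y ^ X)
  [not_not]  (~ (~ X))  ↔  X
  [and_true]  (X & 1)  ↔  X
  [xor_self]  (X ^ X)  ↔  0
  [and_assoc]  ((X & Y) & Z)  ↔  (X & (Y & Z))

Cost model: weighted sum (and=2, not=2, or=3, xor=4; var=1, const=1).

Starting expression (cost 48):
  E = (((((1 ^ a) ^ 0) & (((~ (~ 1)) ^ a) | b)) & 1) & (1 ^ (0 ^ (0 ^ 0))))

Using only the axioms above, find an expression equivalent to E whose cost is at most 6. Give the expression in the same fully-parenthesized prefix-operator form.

step 1: not_not (→) rewrites (~ (~ 1)) into 1, now (((((1 ^ a) ^ 0) & ((1 ^ a) | b)) & 1) & (1 ^ (0 ^ (0 ^ 0))))
step 2: xor_false (→) rewrites (0 ^ 0) into 0, now (((((1 ^ a) ^ 0) & ((1 ^ a) | b)) & 1) & (1 ^ (0 ^ 0)))
step 3: xor_false (→) rewrites ((1 ^ a) ^ 0) into (1 ^ a), now ((((1 ^ a) & ((1 ^ a) | b)) & 1) & (1 ^ (0 ^ 0)))
step 4: absorb_and (→) rewrites ((1 ^ a) & ((1 ^ a) | b)) into (1 ^ a), now (((1 ^ a) & 1) & (1 ^ (0 ^ 0)))
step 5: xor_false (→) rewrites (0 ^ 0) into 0, now (((1 ^ a) & 1) & (1 ^ 0))
step 6: and_true (→) rewrites ((1 ^ a) & 1) into (1 ^ a), now ((1 ^ a) & (1 ^ 0))
step 7: xor_false (→) rewrites (1 ^ 0) into 1, now ((1 ^ a) & 1)
step 8: and_true (→) rewrites ((1 ^ a) & 1) into (1 ^ a), reaching cost 6 (bound 6)

(1 ^ a)   [cost 6]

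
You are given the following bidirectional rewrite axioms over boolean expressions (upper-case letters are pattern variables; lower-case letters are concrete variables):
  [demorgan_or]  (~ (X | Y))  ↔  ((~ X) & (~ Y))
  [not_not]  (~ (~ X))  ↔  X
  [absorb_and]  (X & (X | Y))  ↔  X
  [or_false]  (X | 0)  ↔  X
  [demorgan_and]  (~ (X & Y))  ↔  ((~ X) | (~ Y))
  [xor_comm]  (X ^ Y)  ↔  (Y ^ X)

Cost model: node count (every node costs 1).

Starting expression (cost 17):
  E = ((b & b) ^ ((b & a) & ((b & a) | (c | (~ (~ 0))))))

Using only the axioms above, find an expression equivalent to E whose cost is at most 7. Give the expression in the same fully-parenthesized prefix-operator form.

((b & b) ^ (b & a))   [cost 7]

1. [not_not →] (~ (~ 0))  →  0;  E = ((b & b) ^ ((b & a) & ((b & a) | (c | 0))))
2. [or_false →] (c | 0)  →  c;  E = ((b & b) ^ ((b & a) & ((b & a) | c)))
3. [absorb_and →] ((b & a) & ((b & a) | c))  →  (b & a);  cost 7 ≤ 7, done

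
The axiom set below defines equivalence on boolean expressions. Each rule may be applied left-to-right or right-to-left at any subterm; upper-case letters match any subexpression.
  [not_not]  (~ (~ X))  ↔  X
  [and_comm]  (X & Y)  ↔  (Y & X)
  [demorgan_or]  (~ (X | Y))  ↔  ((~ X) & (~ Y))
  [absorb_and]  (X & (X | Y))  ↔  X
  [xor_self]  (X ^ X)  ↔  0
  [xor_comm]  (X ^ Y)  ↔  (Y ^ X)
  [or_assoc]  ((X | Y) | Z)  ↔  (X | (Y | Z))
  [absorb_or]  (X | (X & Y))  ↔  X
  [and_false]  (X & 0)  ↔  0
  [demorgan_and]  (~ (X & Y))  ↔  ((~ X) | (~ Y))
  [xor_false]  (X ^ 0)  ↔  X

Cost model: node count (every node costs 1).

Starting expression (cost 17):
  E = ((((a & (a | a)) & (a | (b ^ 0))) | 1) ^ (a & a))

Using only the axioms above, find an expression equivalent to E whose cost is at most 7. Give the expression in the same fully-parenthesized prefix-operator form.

((a | 1) ^ (a & a))   [cost 7]

step 1: absorb_and (→) rewrites (a & (a | a)) into a, now (((a & (a | (b ^ 0))) | 1) ^ (a & a))
step 2: xor_false (→) rewrites (b ^ 0) into b, now (((a & (a | b)) | 1) ^ (a & a))
step 3: absorb_and (→) rewrites (a & (a | b)) into a, reaching cost 7 (bound 7)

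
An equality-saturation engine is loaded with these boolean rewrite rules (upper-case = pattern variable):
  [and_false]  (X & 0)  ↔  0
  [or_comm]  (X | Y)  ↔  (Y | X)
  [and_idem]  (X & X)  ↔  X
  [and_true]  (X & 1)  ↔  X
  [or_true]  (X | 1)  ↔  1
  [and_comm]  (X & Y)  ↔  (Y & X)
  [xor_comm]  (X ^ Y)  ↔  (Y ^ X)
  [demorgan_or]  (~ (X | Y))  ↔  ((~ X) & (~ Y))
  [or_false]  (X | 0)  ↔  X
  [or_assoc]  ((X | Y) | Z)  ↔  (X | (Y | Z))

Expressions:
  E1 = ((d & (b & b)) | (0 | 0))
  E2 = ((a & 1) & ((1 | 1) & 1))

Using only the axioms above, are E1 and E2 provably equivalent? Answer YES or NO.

NO

Every axiom is a valid identity, so a rewrite proof would force E1 and E2 to agree under every assignment.
At a=0, b=1, d=1: E1 = 1 but E2 = 0; they differ, so no derivation exists.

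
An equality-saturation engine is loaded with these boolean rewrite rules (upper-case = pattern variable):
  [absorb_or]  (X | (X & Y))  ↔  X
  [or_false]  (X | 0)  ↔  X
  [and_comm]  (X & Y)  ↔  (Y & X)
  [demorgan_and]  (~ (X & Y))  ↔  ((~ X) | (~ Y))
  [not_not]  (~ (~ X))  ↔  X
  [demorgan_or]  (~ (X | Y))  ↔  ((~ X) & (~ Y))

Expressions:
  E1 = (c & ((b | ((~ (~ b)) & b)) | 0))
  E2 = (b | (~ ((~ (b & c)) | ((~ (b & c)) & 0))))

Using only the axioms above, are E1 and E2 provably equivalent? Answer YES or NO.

NO

All listed rules preserve value, hence provable equivalence implies equal values everywhere; look for a separating assignment.
b=1, c=0 gives E1 ↦ 0, E2 ↦ 1; values differ ⇒ not provably equivalent.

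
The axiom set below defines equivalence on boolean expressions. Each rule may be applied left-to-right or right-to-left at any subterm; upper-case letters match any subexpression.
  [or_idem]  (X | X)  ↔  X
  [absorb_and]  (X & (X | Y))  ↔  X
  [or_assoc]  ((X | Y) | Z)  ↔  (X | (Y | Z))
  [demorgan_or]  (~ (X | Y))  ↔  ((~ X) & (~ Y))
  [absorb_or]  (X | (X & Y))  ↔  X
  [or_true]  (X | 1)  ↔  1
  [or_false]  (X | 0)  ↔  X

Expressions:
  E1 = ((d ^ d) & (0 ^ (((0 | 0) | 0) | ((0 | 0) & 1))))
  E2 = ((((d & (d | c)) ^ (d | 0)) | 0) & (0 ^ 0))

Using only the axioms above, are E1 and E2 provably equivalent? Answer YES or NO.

YES

(1) ((0 | 0) | 0)  =[or_false →]=  (0 | 0)    ⊢ ((d ^ d) & (0 ^ ((0 | 0) | ((0 | 0) & 1))))
(2) ((0 | 0) | ((0 | 0) & 1))  =[absorb_or →]=  (0 | 0)    ⊢ ((d ^ d) & (0 ^ (0 | 0)))
(3) (0 | 0)  =[or_false →]=  0    ⊢ ((d ^ d) & (0 ^ 0))
(4) (d ^ d)  =[or_false ←]=  ((d ^ d) | 0)    ⊢ (((d ^ d) | 0) & (0 ^ 0))
(5) d  =[absorb_and ←]=  (d & (d | c))    ⊢ ((((d & (d | c)) ^ d) | 0) & (0 ^ 0))
(6) d  =[or_false ←]=  (d | 0)    ⊢ E2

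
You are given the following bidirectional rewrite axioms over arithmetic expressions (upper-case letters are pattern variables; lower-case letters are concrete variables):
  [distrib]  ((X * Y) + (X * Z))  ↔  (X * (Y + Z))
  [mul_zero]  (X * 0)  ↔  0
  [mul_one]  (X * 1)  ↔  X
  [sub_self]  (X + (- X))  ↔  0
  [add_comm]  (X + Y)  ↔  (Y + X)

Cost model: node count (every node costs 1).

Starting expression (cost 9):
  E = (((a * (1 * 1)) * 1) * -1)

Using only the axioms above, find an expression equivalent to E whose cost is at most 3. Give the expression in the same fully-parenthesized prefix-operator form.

step 1: mul_one (→) rewrites (1 * 1) into 1, now (((a * 1) * 1) * -1)
step 2: mul_one (→) rewrites (a * 1) into a, now ((a * 1) * -1)
step 3: mul_one (→) rewrites (a * 1) into a, reaching cost 3 (bound 3)

(a * -1)   [cost 3]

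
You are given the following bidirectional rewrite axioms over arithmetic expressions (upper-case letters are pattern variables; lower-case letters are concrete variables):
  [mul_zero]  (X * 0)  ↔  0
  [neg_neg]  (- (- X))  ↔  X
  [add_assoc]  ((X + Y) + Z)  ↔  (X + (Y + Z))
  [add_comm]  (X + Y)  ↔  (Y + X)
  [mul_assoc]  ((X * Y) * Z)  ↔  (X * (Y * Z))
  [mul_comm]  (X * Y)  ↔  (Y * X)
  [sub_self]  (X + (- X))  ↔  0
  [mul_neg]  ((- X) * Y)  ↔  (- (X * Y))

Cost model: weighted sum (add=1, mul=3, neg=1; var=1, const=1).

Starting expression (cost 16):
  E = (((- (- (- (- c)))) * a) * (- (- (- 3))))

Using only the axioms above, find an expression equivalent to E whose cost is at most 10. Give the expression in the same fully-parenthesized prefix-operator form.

((c * a) * (- 3))   [cost 10]

1. [neg_neg →] (- (- (- c)))  →  (- c);  E = (((- (- c)) * a) * (- (- (- 3))))
2. [neg_neg →] (- (- (- 3)))  →  (- 3);  E = (((- (- c)) * a) * (- 3))
3. [neg_neg →] (- (- c))  →  c;  cost 10 ≤ 10, done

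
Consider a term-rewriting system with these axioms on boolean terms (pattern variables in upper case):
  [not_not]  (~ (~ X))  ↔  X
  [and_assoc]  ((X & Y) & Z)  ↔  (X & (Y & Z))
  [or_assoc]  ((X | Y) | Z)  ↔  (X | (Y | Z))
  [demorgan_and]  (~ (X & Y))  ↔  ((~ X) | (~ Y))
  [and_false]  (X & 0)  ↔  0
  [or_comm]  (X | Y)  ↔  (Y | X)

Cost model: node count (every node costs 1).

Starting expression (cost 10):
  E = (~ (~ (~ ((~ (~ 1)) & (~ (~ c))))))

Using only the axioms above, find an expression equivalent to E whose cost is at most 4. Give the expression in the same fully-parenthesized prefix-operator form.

(~ (1 & c))   [cost 4]

(1) (~ (~ (~ ((~ (~ 1)) & (~ (~ c))))))  =[not_not →]=  (~ ((~ (~ 1)) & (~ (~ c))))
(2) (~ (~ c))  =[not_not →]=  c    ⊢ (~ ((~ (~ 1)) & c))
(3) (~ (~ 1))  =[not_not →]=  1    ⊢ cost 4, within 4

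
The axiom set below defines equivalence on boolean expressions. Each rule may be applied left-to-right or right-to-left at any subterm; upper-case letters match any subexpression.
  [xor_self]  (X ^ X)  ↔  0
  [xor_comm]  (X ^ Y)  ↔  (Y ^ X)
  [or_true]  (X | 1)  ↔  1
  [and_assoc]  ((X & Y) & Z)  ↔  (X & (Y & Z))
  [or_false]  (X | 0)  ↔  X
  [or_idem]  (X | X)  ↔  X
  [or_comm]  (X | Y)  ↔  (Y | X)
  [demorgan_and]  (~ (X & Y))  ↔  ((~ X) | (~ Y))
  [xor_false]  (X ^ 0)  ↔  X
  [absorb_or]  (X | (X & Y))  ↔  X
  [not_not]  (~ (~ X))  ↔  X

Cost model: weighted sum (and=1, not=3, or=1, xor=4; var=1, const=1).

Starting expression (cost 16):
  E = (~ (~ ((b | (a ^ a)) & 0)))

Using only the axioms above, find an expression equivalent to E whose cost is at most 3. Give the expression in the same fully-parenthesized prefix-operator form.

1. [not_not →] (~ (~ ((b | (a ^ a)) & 0)))  →  ((b | (a ^ a)) & 0)
2. [xor_self →] (a ^ a)  →  0;  E = ((b | 0) & 0)
3. [or_false →] (b | 0)  →  b;  cost 3 ≤ 3, done

(b & 0)   [cost 3]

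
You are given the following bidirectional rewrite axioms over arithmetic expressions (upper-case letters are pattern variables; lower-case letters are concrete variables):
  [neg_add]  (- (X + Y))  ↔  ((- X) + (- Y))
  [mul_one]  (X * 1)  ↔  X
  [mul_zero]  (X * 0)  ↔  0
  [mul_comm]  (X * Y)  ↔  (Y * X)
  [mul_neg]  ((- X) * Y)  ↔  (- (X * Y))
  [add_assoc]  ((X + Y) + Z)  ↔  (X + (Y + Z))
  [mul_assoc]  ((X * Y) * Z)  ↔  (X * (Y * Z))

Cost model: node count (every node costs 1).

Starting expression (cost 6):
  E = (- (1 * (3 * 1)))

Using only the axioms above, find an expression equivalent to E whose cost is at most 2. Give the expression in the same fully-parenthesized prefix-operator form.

(- 3)   [cost 2]

step 1: mul_one (→) rewrites (3 * 1) into 3, now (- (1 * 3))
step 2: mul_comm (→) rewrites (1 * 3) into (3 * 1), now (- (3 * 1))
step 3: mul_one (→) rewrites (3 * 1) into 3, reaching cost 2 (bound 2)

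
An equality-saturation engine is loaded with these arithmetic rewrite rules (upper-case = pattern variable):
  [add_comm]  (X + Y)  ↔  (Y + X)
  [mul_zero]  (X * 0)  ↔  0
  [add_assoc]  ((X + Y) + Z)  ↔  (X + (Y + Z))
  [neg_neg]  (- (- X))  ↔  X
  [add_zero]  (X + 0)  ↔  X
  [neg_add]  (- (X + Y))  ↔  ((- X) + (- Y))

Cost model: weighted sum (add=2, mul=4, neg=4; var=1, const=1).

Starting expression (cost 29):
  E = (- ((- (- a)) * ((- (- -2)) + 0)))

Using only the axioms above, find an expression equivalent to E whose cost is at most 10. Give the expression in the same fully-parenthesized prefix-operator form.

(1) (- (- -2))  =[neg_neg →]=  -2    ⊢ (- ((- (- a)) * (-2 + 0)))
(2) (- (- a))  =[neg_neg →]=  a    ⊢ (- (a * (-2 + 0)))
(3) (-2 + 0)  =[add_zero →]=  -2    ⊢ cost 10, within 10

(- (a * -2))   [cost 10]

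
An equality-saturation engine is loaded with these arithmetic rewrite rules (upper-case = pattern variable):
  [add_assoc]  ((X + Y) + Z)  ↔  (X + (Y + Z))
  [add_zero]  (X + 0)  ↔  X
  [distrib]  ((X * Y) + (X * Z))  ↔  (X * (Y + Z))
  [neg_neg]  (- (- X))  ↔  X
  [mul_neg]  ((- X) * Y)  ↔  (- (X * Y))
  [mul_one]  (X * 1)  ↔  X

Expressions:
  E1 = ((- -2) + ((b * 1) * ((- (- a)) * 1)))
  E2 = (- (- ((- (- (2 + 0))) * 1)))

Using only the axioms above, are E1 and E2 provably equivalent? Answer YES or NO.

The axioms are sound identities: if E1 ↔* E2 then E1 and E2 evaluate identically under any assignment.
Under a=1, b=1: E1 evaluates to 3, E2 to 2. Distinct ⇒ no rewrite sequence connects them.

NO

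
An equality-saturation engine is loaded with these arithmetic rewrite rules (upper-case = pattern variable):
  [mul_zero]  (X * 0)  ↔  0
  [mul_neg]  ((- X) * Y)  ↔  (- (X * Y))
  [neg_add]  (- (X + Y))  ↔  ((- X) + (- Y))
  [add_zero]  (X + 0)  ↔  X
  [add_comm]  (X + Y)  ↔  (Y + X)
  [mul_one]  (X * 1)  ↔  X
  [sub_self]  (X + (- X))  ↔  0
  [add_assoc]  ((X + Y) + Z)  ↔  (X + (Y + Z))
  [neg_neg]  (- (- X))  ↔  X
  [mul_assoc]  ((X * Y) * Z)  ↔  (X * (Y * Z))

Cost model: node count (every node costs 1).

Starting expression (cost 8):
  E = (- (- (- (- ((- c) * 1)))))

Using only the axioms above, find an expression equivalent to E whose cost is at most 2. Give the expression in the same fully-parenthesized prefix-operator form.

(- c)   [cost 2]

step 1: mul_one (→) rewrites ((- c) * 1) into (- c), now (- (- (- (- (- c)))))
step 2: neg_neg (→) rewrites (- (- (- (- (- c))))) into (- (- (- c)))
step 3: neg_neg (→) rewrites (- (- c)) into c, reaching cost 2 (bound 2)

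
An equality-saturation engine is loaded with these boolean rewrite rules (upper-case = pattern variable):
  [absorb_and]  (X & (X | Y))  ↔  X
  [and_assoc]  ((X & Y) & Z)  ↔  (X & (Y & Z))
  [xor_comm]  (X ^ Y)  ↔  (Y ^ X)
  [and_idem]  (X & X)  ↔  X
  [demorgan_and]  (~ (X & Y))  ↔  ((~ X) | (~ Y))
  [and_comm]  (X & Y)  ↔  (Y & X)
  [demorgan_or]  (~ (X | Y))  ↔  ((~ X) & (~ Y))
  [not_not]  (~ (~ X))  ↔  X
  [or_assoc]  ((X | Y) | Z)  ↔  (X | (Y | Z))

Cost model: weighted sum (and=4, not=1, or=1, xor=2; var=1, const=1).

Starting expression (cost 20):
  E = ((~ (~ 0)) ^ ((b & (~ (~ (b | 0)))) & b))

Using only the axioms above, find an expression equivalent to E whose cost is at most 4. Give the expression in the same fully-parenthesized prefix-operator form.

(1) (~ (~ (b | 0)))  =[not_not →]=  (b | 0)    ⊢ ((~ (~ 0)) ^ ((b & (b | 0)) & b))
(2) (b & (b | 0))  =[absorb_and →]=  b    ⊢ ((~ (~ 0)) ^ (b & b))
(3) (b & b)  =[and_idem →]=  b    ⊢ ((~ (~ 0)) ^ b)
(4) (~ (~ 0))  =[not_not →]=  0    ⊢ cost 4, within 4

(0 ^ b)   [cost 4]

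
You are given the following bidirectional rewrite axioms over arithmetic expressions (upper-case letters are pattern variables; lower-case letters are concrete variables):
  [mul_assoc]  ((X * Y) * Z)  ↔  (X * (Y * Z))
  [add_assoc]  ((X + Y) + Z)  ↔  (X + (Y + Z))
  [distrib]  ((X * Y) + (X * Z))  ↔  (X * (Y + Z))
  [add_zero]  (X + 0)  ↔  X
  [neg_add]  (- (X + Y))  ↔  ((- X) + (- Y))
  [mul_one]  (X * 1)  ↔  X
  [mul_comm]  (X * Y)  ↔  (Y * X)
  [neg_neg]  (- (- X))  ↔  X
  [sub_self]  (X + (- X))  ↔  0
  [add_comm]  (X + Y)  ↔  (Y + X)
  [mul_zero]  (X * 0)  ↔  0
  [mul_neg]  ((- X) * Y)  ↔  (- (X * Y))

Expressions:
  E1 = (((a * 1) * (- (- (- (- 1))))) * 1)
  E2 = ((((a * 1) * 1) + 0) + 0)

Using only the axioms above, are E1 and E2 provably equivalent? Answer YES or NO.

1. [neg_neg →] (- (- (- (- 1))))  →  (- (- 1));  E1 = (((a * 1) * (- (- 1))) * 1)
2. [neg_neg →] (- (- 1))  →  1;  E1 = (((a * 1) * 1) * 1)
3. [mul_one →] ((a * 1) * 1)  →  (a * 1);  E1 = ((a * 1) * 1)
4. [add_zero ←] ((a * 1) * 1)  →  (((a * 1) * 1) + 0)
5. [add_zero ←] (((a * 1) * 1) + 0)  →  ((((a * 1) * 1) + 0) + 0);  this is E2

YES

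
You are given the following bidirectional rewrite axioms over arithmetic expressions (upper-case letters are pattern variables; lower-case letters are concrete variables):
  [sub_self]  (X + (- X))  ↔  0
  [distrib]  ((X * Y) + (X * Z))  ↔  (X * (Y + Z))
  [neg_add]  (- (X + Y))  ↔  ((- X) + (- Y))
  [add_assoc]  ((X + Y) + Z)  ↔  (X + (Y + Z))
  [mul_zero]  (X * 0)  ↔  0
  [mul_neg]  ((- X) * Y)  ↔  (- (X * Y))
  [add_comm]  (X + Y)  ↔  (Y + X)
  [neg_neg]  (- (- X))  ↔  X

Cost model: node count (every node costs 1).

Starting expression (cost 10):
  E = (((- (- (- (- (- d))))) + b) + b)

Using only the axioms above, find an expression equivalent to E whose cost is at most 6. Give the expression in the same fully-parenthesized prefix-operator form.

(((- d) + b) + b)   [cost 6]

1. [neg_neg →] (- (- d))  →  d;  E = (((- (- (- d))) + b) + b)
2. [neg_neg →] (- (- (- d)))  →  (- d);  cost 6 ≤ 6, done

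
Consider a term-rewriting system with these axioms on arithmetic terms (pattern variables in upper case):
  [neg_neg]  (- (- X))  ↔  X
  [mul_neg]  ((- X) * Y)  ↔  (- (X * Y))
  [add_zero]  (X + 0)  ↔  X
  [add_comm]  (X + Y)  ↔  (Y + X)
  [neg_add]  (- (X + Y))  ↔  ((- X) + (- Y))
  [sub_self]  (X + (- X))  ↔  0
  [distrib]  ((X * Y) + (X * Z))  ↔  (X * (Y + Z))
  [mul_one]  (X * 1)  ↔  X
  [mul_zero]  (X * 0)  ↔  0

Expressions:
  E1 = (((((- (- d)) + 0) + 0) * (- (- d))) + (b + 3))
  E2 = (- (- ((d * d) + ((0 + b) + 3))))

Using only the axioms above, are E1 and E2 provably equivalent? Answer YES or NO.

YES

(1) (- (- d))  =[neg_neg →]=  d    ⊢ ((((d + 0) + 0) * (- (- d))) + (b + 3))
(2) ((d + 0) + 0)  =[add_zero →]=  (d + 0)    ⊢ (((d + 0) * (- (- d))) + (b + 3))
(3) (- (- d))  =[neg_neg →]=  d    ⊢ (((d + 0) * d) + (b + 3))
(4) (d + 0)  =[add_zero →]=  d    ⊢ ((d * d) + (b + 3))
(5) b  =[add_zero ←]=  (b + 0)    ⊢ ((d * d) + ((b + 0) + 3))
(6) (b + 0)  =[add_comm →]=  (0 + b)    ⊢ ((d * d) + ((0 + b) + 3))
(7) ((d * d) + ((0 + b) + 3))  =[neg_neg ←]=  (- (- ((d * d) + ((0 + b) + 3))))    ⊢ E2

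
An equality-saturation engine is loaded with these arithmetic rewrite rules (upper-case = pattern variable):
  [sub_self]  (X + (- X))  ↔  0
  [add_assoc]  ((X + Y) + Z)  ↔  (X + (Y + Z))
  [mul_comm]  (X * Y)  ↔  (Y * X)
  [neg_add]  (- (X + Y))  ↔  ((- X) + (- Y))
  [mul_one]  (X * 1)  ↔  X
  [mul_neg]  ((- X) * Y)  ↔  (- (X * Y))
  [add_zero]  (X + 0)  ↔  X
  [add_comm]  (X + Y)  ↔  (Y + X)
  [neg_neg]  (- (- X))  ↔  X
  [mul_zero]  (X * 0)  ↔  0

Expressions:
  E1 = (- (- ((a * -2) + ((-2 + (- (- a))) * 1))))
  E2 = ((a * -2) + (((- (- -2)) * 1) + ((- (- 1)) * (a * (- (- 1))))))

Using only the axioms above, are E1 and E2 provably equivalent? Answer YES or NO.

YES

step 1: neg_neg (→) rewrites (- (- ((a * -2) + ((-2 + (- (- a))) * 1)))) into ((a * -2) + ((-2 + (- (- a))) * 1))
step 2: mul_one (→) rewrites ((-2 + (- (- a))) * 1) into (-2 + (- (- a))), now ((a * -2) + (-2 + (- (- a))))
step 3: neg_neg (→) rewrites (- (- a)) into a, now ((a * -2) + (-2 + a))
step 4: mul_one (←) rewrites a into (a * 1), now ((a * -2) + (-2 + (a * 1)))
step 5: mul_one (←) rewrites -2 into (-2 * 1), now ((a * -2) + ((-2 * 1) + (a * 1)))
step 6: mul_one (←) rewrites (a * 1) into ((a * 1) * 1), now ((a * -2) + ((-2 * 1) + ((a * 1) * 1)))
step 7: mul_comm (→) rewrites ((a * 1) * 1) into (1 * (a * 1)), now ((a * -2) + ((-2 * 1) + (1 * (a * 1))))
step 8: neg_neg (←) rewrites 1 into (- (- 1)), now ((a * -2) + ((-2 * 1) + ((- (- 1)) * (a * 1))))
step 9: neg_neg (←) rewrites -2 into (- (- -2)), now ((a * -2) + (((- (- -2)) * 1) + ((- (- 1)) * (a * 1))))
step 10: neg_neg (←) rewrites 1 into (- (- 1)), which is E2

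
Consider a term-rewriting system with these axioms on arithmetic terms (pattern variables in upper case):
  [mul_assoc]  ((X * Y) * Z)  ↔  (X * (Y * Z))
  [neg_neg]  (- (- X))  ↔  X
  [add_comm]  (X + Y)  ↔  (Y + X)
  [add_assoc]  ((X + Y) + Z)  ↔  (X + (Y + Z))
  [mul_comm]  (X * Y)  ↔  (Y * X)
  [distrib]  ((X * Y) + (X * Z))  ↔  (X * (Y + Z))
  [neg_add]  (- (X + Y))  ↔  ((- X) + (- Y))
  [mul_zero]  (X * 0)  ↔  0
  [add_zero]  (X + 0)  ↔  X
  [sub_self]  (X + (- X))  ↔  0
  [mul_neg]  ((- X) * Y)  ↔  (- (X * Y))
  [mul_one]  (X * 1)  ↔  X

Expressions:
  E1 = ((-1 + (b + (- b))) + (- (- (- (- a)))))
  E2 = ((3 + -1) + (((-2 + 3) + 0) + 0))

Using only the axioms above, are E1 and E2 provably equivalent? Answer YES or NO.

The axioms are sound identities: if E1 ↔* E2 then E1 and E2 evaluate identically under any assignment.
Under a=0, b=0: E1 evaluates to -1, E2 to 3. Distinct ⇒ no rewrite sequence connects them.

NO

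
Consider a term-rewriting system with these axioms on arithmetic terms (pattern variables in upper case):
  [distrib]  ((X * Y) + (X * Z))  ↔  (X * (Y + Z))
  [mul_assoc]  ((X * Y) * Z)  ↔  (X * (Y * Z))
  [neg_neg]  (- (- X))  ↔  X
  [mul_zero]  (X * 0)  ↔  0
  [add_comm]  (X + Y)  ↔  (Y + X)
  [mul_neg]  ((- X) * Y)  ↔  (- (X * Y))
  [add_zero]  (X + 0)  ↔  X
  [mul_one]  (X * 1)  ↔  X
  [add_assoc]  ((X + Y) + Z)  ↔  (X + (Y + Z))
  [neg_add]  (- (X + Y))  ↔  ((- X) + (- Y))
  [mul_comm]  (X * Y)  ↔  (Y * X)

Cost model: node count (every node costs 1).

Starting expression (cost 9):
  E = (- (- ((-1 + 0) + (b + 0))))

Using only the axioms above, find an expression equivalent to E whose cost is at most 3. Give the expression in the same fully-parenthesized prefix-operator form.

step 1: add_zero (→) rewrites (b + 0) into b, now (- (- ((-1 + 0) + b)))
step 2: neg_neg (→) rewrites (- (- ((-1 + 0) + b))) into ((-1 + 0) + b)
step 3: add_zero (→) rewrites (-1 + 0) into -1, reaching cost 3 (bound 3)

(-1 + b)   [cost 3]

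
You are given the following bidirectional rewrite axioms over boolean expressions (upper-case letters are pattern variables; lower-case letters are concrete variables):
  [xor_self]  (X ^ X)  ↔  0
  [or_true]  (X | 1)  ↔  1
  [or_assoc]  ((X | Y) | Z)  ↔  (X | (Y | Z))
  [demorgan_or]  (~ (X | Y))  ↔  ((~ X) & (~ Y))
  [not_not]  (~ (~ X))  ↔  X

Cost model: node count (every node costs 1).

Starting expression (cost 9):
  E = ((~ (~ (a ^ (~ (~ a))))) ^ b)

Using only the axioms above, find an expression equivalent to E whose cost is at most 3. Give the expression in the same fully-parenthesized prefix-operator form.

(0 ^ b)   [cost 3]

(1) (~ (~ (a ^ (~ (~ a)))))  =[not_not →]=  (a ^ (~ (~ a)))    ⊢ ((a ^ (~ (~ a))) ^ b)
(2) (~ (~ a))  =[not_not →]=  a    ⊢ ((a ^ a) ^ b)
(3) (a ^ a)  =[xor_self →]=  0    ⊢ cost 3, within 3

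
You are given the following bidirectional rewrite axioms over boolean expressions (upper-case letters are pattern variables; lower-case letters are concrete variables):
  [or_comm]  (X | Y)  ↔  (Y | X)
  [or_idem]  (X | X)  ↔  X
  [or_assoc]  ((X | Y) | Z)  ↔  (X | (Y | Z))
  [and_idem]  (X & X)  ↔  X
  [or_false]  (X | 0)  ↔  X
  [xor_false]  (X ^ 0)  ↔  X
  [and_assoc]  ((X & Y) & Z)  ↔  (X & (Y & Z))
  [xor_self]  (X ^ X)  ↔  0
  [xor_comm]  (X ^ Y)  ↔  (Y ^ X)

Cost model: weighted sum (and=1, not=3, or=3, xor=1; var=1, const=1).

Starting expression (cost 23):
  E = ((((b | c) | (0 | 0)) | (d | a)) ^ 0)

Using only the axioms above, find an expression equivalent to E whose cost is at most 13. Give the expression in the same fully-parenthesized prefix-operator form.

step 1: or_idem (→) rewrites (0 | 0) into 0, now ((((b | c) | 0) | (d | a)) ^ 0)
step 2: or_false (→) rewrites ((b | c) | 0) into (b | c), now (((b | c) | (d | a)) ^ 0)
step 3: xor_false (→) rewrites (((b | c) | (d | a)) ^ 0) into ((b | c) | (d | a)), reaching cost 13 (bound 13)

((b | c) | (d | a))   [cost 13]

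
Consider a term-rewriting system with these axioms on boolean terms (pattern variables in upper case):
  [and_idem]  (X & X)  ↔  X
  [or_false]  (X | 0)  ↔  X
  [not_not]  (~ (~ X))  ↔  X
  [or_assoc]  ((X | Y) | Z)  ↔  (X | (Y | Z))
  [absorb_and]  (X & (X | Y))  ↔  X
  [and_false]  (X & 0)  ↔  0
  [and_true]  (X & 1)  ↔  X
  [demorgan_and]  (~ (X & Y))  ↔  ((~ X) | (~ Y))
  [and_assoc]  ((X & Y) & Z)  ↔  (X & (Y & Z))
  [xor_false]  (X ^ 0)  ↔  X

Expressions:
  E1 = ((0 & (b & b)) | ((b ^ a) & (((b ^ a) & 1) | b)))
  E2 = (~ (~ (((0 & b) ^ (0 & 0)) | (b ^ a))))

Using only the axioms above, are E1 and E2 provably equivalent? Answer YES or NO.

YES

step 1: and_true (→) rewrites ((b ^ a) & 1) into (b ^ a), now ((0 & (b & b)) | ((b ^ a) & ((b ^ a) | b)))
step 2: absorb_and (→) rewrites ((b ^ a) & ((b ^ a) | b)) into (b ^ a), now ((0 & (b & b)) | (b ^ a))
step 3: and_idem (→) rewrites (b & b) into b, now ((0 & b) | (b ^ a))
step 4: xor_false (←) rewrites (0 & b) into ((0 & b) ^ 0), now (((0 & b) ^ 0) | (b ^ a))
step 5: not_not (←) rewrites (((0 & b) ^ 0) | (b ^ a)) into (~ (~ (((0 & b) ^ 0) | (b ^ a))))
step 6: and_idem (←) rewrites 0 into (0 & 0), which is E2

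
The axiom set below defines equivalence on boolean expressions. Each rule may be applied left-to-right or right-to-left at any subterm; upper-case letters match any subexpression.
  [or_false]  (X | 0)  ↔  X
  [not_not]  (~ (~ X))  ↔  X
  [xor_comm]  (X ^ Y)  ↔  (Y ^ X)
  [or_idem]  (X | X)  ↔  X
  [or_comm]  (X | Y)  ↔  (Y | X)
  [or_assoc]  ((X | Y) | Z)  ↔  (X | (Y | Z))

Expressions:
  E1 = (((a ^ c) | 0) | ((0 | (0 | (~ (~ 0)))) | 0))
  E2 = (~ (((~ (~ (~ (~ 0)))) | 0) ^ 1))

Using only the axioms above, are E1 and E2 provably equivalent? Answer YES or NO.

NO

Every axiom is a valid identity, so a rewrite proof would force E1 and E2 to agree under every assignment.
At a=0, c=1: E1 = 1 but E2 = 0; they differ, so no derivation exists.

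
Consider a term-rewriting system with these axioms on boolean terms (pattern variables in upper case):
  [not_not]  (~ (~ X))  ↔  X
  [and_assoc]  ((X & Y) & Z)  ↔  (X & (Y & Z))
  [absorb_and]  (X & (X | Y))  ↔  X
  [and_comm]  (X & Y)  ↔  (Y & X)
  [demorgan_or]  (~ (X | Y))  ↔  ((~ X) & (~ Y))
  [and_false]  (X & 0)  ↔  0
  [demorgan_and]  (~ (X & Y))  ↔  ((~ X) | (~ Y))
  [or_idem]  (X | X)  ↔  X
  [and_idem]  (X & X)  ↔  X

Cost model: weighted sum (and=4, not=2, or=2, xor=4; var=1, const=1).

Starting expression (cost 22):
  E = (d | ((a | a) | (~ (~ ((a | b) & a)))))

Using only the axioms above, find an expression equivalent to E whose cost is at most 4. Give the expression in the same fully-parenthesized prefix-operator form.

step 1: not_not (→) rewrites (~ (~ ((a | b) & a))) into ((a | b) & a), now (d | ((a | a) | ((a | b) & a)))
step 2: or_idem (→) rewrites (a | a) into a, now (d | (a | ((a | b) & a)))
step 3: and_comm (→) rewrites ((a | b) & a) into (a & (a | b)), now (d | (a | (a & (a | b))))
step 4: absorb_and (→) rewrites (a & (a | b)) into a, now (d | (a | a))
step 5: or_idem (→) rewrites (a | a) into a, reaching cost 4 (bound 4)

(d | a)   [cost 4]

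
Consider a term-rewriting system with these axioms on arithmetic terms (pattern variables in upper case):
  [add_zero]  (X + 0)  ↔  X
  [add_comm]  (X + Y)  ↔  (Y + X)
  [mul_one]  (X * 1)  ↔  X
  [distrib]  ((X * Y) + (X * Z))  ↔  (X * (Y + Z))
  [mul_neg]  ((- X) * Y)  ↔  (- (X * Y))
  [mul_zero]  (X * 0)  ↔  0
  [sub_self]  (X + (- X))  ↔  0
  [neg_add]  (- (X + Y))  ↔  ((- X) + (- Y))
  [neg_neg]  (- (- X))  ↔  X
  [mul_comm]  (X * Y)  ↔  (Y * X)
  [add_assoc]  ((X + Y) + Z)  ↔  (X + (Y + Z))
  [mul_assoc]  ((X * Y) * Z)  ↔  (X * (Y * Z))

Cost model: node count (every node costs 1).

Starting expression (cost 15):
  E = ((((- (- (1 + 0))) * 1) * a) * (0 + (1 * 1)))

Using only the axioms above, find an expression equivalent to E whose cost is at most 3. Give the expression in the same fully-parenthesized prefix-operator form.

(1) ((((- (- (1 + 0))) * 1) * a) * (0 + (1 * 1)))  =[mul_assoc →]=  (((- (- (1 + 0))) * 1) * (a * (0 + (1 * 1))))
(2) ((- (- (1 + 0))) * 1)  =[mul_one →]=  (- (- (1 + 0)))    ⊢ ((- (- (1 + 0))) * (a * (0 + (1 * 1))))
(3) (1 * 1)  =[mul_one →]=  1    ⊢ ((- (- (1 + 0))) * (a * (0 + 1)))
(4) (1 + 0)  =[add_zero →]=  1    ⊢ ((- (- 1)) * (a * (0 + 1)))
(5) (- (- 1))  =[neg_neg →]=  1    ⊢ (1 * (a * (0 + 1)))
(6) (1 * (a * (0 + 1)))  =[mul_comm →]=  ((a * (0 + 1)) * 1)
(7) (0 + 1)  =[add_comm →]=  (1 + 0)    ⊢ ((a * (1 + 0)) * 1)
(8) ((a * (1 + 0)) * 1)  =[mul_one →]=  (a * (1 + 0))
(9) (1 + 0)  =[add_zero →]=  1    ⊢ cost 3, within 3

(a * 1)   [cost 3]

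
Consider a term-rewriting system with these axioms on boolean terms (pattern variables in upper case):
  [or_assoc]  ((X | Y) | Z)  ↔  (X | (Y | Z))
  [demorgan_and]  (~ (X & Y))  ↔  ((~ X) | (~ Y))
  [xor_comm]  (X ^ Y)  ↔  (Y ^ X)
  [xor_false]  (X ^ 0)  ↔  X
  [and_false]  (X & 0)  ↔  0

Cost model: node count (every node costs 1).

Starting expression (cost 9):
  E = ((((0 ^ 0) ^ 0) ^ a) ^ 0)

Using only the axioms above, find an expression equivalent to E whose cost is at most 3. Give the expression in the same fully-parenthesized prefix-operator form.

1. [xor_false →] ((0 ^ 0) ^ 0)  →  (0 ^ 0);  E = (((0 ^ 0) ^ a) ^ 0)
2. [xor_false →] (((0 ^ 0) ^ a) ^ 0)  →  ((0 ^ 0) ^ a)
3. [xor_false →] (0 ^ 0)  →  0;  cost 3 ≤ 3, done

(0 ^ a)   [cost 3]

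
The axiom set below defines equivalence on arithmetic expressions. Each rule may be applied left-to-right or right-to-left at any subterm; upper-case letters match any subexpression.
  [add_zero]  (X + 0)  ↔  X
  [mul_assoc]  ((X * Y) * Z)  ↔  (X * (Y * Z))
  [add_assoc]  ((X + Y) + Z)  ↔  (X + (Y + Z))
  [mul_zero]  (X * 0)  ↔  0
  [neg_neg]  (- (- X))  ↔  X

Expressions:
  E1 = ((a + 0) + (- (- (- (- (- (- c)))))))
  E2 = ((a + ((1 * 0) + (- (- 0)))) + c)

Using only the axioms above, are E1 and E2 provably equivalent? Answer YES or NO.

(1) (- (- (- (- (- c)))))  =[neg_neg →]=  (- (- (- c)))    ⊢ ((a + 0) + (- (- (- (- c)))))
(2) (- (- (- (- c))))  =[neg_neg →]=  (- (- c))    ⊢ ((a + 0) + (- (- c)))
(3) (- (- c))  =[neg_neg →]=  c    ⊢ ((a + 0) + c)
(4) 0  =[mul_zero ←]=  (1 * 0)    ⊢ ((a + (1 * 0)) + c)
(5) (1 * 0)  =[add_zero ←]=  ((1 * 0) + 0)    ⊢ ((a + ((1 * 0) + 0)) + c)
(6) 0  =[neg_neg ←]=  (- (- 0))    ⊢ E2

YES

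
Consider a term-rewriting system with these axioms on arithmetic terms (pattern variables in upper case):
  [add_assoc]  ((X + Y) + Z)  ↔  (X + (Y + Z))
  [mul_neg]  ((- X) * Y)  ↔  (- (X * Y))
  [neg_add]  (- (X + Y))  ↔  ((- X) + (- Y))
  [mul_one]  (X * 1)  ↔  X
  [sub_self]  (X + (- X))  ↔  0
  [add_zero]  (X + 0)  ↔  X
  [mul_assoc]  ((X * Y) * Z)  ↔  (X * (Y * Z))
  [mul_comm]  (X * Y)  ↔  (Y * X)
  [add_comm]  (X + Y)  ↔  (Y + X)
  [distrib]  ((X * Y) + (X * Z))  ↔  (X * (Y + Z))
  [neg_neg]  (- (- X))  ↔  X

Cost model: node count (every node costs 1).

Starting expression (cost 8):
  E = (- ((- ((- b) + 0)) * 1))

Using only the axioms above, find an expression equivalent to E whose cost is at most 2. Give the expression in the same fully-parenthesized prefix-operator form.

1. [add_zero →] ((- b) + 0)  →  (- b);  E = (- ((- (- b)) * 1))
2. [mul_one →] ((- (- b)) * 1)  →  (- (- b));  E = (- (- (- b)))
3. [neg_neg →] (- (- b))  →  b;  cost 2 ≤ 2, done

(- b)   [cost 2]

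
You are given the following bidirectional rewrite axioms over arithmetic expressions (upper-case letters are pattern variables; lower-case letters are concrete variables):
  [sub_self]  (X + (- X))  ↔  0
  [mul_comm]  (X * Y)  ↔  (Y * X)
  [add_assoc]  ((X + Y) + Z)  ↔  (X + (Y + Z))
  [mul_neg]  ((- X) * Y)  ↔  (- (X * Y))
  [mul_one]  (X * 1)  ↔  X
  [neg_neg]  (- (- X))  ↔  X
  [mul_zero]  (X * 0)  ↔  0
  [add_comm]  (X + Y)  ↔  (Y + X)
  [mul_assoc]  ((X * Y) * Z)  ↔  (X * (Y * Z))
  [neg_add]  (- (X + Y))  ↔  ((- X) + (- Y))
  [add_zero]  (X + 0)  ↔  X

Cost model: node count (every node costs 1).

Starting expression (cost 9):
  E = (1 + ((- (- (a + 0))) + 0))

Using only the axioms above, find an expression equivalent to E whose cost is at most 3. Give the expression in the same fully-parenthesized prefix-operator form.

(1 + a)   [cost 3]

(1) (- (- (a + 0)))  =[neg_neg →]=  (a + 0)    ⊢ (1 + ((a + 0) + 0))
(2) (a + 0)  =[add_zero →]=  a    ⊢ (1 + (a + 0))
(3) (a + 0)  =[add_zero →]=  a    ⊢ cost 3, within 3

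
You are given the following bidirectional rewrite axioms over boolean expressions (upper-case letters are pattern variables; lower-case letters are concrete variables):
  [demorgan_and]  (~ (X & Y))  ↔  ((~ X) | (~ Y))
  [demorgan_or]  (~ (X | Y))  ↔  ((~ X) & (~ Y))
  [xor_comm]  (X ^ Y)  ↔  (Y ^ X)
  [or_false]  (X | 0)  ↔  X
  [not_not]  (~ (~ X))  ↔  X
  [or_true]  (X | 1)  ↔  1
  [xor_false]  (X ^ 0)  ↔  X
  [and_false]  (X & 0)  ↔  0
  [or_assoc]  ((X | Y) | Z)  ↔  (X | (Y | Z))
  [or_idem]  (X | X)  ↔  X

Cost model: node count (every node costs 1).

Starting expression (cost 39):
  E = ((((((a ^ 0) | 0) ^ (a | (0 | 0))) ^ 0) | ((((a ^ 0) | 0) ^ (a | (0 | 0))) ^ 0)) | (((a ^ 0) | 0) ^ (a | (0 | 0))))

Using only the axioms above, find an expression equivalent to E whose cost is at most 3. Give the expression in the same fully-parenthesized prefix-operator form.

(a ^ a)   [cost 3]

(1) (((((a ^ 0) | 0) ^ (a | (0 | 0))) ^ 0) | ((((a ^ 0) | 0) ^ (a | (0 | 0))) ^ 0))  =[or_idem →]=  ((((a ^ 0) | 0) ^ (a | (0 | 0))) ^ 0)    ⊢ (((((a ^ 0) | 0) ^ (a | (0 | 0))) ^ 0) | (((a ^ 0) | 0) ^ (a | (0 | 0))))
(2) ((((a ^ 0) | 0) ^ (a | (0 | 0))) ^ 0)  =[xor_false →]=  (((a ^ 0) | 0) ^ (a | (0 | 0)))    ⊢ ((((a ^ 0) | 0) ^ (a | (0 | 0))) | (((a ^ 0) | 0) ^ (a | (0 | 0))))
(3) ((((a ^ 0) | 0) ^ (a | (0 | 0))) | (((a ^ 0) | 0) ^ (a | (0 | 0))))  =[or_idem →]=  (((a ^ 0) | 0) ^ (a | (0 | 0)))
(4) (((a ^ 0) | 0) ^ (a | (0 | 0)))  =[xor_comm →]=  ((a | (0 | 0)) ^ ((a ^ 0) | 0))
(5) (0 | 0)  =[or_false →]=  0    ⊢ ((a | 0) ^ ((a ^ 0) | 0))
(6) ((a ^ 0) | 0)  =[or_false →]=  (a ^ 0)    ⊢ ((a | 0) ^ (a ^ 0))
(7) (a ^ 0)  =[xor_false →]=  a    ⊢ ((a | 0) ^ a)
(8) (a | 0)  =[or_false →]=  a    ⊢ cost 3, within 3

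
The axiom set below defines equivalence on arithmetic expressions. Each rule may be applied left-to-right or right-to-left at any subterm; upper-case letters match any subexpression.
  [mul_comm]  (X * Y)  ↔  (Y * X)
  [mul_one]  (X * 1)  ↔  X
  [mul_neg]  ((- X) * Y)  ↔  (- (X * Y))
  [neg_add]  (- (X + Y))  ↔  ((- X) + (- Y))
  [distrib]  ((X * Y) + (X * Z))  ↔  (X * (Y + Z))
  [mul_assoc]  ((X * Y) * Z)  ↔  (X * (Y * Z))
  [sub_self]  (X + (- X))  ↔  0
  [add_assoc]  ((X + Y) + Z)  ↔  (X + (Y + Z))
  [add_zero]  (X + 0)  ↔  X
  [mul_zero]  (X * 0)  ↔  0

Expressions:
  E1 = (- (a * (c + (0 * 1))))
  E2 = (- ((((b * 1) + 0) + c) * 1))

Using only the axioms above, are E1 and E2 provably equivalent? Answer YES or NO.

NO

All listed rules preserve value, hence provable equivalence implies equal values everywhere; look for a separating assignment.
a=0, b=0, c=1 gives E1 ↦ 0, E2 ↦ -1; values differ ⇒ not provably equivalent.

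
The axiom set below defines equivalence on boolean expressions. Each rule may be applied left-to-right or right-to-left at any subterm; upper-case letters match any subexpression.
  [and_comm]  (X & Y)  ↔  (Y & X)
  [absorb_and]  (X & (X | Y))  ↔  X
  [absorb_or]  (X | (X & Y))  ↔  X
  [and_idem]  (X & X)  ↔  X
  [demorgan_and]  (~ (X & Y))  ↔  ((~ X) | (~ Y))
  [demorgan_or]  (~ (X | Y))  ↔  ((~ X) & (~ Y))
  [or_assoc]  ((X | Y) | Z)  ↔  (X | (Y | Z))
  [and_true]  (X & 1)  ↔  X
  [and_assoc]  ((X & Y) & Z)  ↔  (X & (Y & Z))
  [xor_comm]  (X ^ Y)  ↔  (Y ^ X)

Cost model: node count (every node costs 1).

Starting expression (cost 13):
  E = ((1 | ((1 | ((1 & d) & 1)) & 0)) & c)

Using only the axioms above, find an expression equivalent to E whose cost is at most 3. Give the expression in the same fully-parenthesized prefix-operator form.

(1 & c)   [cost 3]

step 1: and_true (→) rewrites ((1 & d) & 1) into (1 & d), now ((1 | ((1 | (1 & d)) & 0)) & c)
step 2: absorb_or (→) rewrites (1 | (1 & d)) into 1, now ((1 | (1 & 0)) & c)
step 3: absorb_or (→) rewrites (1 | (1 & 0)) into 1, reaching cost 3 (bound 3)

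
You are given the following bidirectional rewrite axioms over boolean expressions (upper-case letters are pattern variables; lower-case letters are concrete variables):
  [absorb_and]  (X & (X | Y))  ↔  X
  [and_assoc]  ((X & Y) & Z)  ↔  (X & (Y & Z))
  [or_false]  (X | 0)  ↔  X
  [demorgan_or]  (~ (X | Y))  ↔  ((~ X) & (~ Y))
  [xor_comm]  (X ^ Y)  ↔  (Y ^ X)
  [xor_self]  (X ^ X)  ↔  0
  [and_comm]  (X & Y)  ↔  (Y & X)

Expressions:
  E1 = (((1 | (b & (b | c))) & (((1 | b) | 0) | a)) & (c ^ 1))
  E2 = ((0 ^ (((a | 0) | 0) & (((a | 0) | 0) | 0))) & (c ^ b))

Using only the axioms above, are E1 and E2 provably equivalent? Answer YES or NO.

All listed rules preserve value, hence provable equivalence implies equal values everywhere; look for a separating assignment.
a=0, b=0, c=0 gives E1 ↦ 1, E2 ↦ 0; values differ ⇒ not provably equivalent.

NO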